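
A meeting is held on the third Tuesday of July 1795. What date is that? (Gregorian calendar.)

July 1, 1795 is a Wednesday.
The first Tuesday is therefore July 7 (6 days later).
The third Tuesday is 7 + 2×7 = July 21.

July 21, 1795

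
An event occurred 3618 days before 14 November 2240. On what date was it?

December 19, 2230

−366 (one year; includes Feb 29, 2240) → Nov 14, 2239 (3252 left).
−365 (one year) → Nov 14, 2238 (2887 left).
−365 (one year) → Nov 14, 2237 (2522 left).
−365 (one year) → Nov 14, 2236 (2157 left).
−366 (one year; includes Feb 29, 2236) → Nov 14, 2235 (1791 left).
−365 (one year) → Nov 14, 2234 (1426 left).
−365 (one year) → Nov 14, 2233 (1061 left).
−365 (one year) → Nov 14, 2232 (696 left).
−366 (one year; includes Feb 29, 2232) → Nov 14, 2231 (330 left).
−14 → Oct 31, 2231 (end of Oct, 31 days; 316 left).
−31 → Sep 30, 2231 (end of Sep, 30 days; 285 left).
−30 → Aug 31, 2231 (end of Aug, 31 days; 255 left).
−31 → Jul 31, 2231 (end of Jul, 31 days; 224 left).
−31 → Jun 30, 2231 (end of Jun, 30 days; 193 left).
−30 → May 31, 2231 (end of May, 31 days; 163 left).
−31 → Apr 30, 2231 (end of Apr, 30 days; 132 left).
−30 → Mar 31, 2231 (end of Mar, 31 days; 102 left).
−31 → Feb 28, 2231 (end of Feb, 28 days; 71 left).
−28 → Jan 31, 2231 (end of Jan, 31 days; 43 left).
−31 → Dec 31, 2230 (end of Dec, 31 days; 12 left).
−12 → Dec 19, 2230.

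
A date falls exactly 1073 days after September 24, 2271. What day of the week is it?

Tuesday

Sep 24, 2271 is a Sunday.
1073 mod 7 = 2, so 1073 days after a Sunday is Sunday + 2 = Tuesday.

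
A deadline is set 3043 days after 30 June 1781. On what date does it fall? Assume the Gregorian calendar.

October 29, 1789

+365 (one year) → Jun 30, 1782 (2678 left).
+365 (one year) → Jun 30, 1783 (2313 left).
+366 (one year; includes Feb 29, 1784) → Jun 30, 1784 (1947 left).
+365 (one year) → Jun 30, 1785 (1582 left).
+365 (one year) → Jun 30, 1786 (1217 left).
+365 (one year) → Jun 30, 1787 (852 left).
+366 (one year; includes Feb 29, 1788) → Jun 30, 1788 (486 left).
+365 (one year) → Jun 30, 1789 (121 left).
Jun has 30 days: +1 → Jul 1, 1789 (120 left).
Jul has 31 days: +31 → Aug 1, 1789 (89 left).
Aug has 31 days: +31 → Sep 1, 1789 (58 left).
Sep has 30 days: +30 → Oct 1, 1789 (28 left).
+28 → Oct 29, 1789.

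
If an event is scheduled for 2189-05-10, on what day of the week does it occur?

Doomsday rule: the anchor day for the 2100s is Sunday. For year 89: 89÷12 = 7 r 5, and 5÷4 = 1, so 7+5+1 = 13.
Sunday + 13 ≡ Saturday — that's 2189's doomsday.
In May the doomsday date is May 9.
May 10 is 1 day after May 9; 1 mod 7 = 1, so Saturday + 1 = Sunday.

Sunday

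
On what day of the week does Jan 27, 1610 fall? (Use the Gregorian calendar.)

Wednesday

Doomsday rule: the anchor day for the 1600s is Tuesday. For year 10: 10÷12 = 0 r 10, and 10÷4 = 2, so 0+10+2 = 12.
Tuesday + 12 ≡ Sunday — that's 1610's doomsday.
In January the doomsday date is Jan 3 (1610 is not a leap year).
Jan 27 is 24 days after Jan 3; 24 mod 7 = 3, so Sunday + 3 = Wednesday.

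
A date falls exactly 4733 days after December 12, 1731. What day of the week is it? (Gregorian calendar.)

Dec 12, 1731 is a Wednesday.
4733 mod 7 = 1, so 4733 days after a Wednesday is Wednesday + 1 = Thursday.

Thursday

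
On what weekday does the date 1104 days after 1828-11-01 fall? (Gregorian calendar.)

Thursday

Nov 1, 1828 is a Saturday.
1104 mod 7 = 5, so 1104 days after a Saturday is Saturday + 5 = Thursday.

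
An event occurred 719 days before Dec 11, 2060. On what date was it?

−366 (one year; includes Feb 29, 2060) → Dec 11, 2059 (353 left).
−11 → Nov 30, 2059 (end of Nov, 30 days; 342 left).
−30 → Oct 31, 2059 (end of Oct, 31 days; 312 left).
−31 → Sep 30, 2059 (end of Sep, 30 days; 281 left).
−30 → Aug 31, 2059 (end of Aug, 31 days; 251 left).
−31 → Jul 31, 2059 (end of Jul, 31 days; 220 left).
−31 → Jun 30, 2059 (end of Jun, 30 days; 189 left).
−30 → May 31, 2059 (end of May, 31 days; 159 left).
−31 → Apr 30, 2059 (end of Apr, 30 days; 128 left).
−30 → Mar 31, 2059 (end of Mar, 31 days; 98 left).
−31 → Feb 28, 2059 (end of Feb, 28 days; 67 left).
−28 → Jan 31, 2059 (end of Jan, 31 days; 39 left).
−31 → Dec 31, 2058 (end of Dec, 31 days; 8 left).
−8 → Dec 23, 2058.

December 23, 2058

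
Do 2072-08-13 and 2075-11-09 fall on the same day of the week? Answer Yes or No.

Yes

From Aug 13, 2072 to Nov 9, 2075 is 1183 days.
1183 mod 7 = 0, so they are the same weekday.
(Aug 13, 2072 is a Saturday; Nov 9, 2075 is a Saturday.)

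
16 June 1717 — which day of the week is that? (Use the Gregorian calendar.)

Doomsday rule: the anchor day for the 1700s is Sunday. For year 17: 17÷12 = 1 r 5, and 5÷4 = 1, so 1+5+1 = 7.
Sunday + 7 ≡ Sunday — that's 1717's doomsday.
In June the doomsday date is Jun 6.
Jun 16 is 10 days after Jun 6; 10 mod 7 = 3, so Sunday + 3 = Wednesday.

Wednesday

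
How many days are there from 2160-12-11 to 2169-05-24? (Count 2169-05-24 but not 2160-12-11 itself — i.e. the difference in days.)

Dec 11, 2160 → Dec 11, 2161: 365 days.
Dec 11, 2161 → Dec 11, 2162: 365 days.
Dec 11, 2162 → Dec 11, 2163: 365 days.
Dec 11, 2163 → Dec 11, 2164: 366 days (Feb 29, 2164 is in that span).
Dec 11, 2164 → Dec 11, 2165: 365 days.
Dec 11, 2165 → Dec 11, 2166: 365 days.
Dec 11, 2166 → Dec 11, 2167: 365 days.
Dec 11, 2167 → Dec 11, 2168: 366 days (Feb 29, 2168 is in that span).
Dec 11, 2168 → Jan 11, 2169: 31 days (December has 31).
Jan 11, 2169 → Feb 11, 2169: 31 days (January has 31).
Feb 11, 2169 → Mar 11, 2169: 28 days (February has 28).
Mar 11, 2169 → Apr 11, 2169: 31 days (March has 31).
Apr 11, 2169 → May 11, 2169: 30 days (April has 30).
May 11, 2169 → May 24, 2169: 13 days.
Total: 3086 days.

3086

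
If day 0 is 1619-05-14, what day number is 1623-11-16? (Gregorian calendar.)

May 14, 1619 → May 14, 1620: 366 days (Feb 29, 1620 is in that span).
May 14, 1620 → May 14, 1621: 365 days.
May 14, 1621 → May 14, 1622: 365 days.
May 14, 1622 → May 14, 1623: 365 days.
May 14, 1623 → Jun 14, 1623: 31 days (May has 31).
Jun 14, 1623 → Jul 14, 1623: 30 days (June has 30).
Jul 14, 1623 → Aug 14, 1623: 31 days (July has 31).
Aug 14, 1623 → Sep 14, 1623: 31 days (August has 31).
Sep 14, 1623 → Oct 14, 1623: 30 days (September has 30).
Oct 14, 1623 → Nov 14, 1623: 31 days (October has 31).
Nov 14, 1623 → Nov 16, 1623: 2 days.
Total: 1647 days.

1647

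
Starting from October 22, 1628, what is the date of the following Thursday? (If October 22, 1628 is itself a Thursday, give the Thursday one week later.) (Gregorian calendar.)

Oct 22, 1628 is a Sunday.
From Sunday to the next Thursday is 4 days.
Oct 22, 1628 + 4 = Oct 26, 1628.

October 26, 1628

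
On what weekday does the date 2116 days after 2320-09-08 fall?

Friday

First find the weekday of Sep 8, 2320. Doomsday rule: the anchor day for the 2300s is Wednesday. For year 20: 20÷12 = 1 r 8, and 8÷4 = 2, so 1+8+2 = 11.
Wednesday + 11 ≡ Sunday — that's 2320's doomsday.
In September the doomsday date is Sep 5.
Sep 8 is 3 days after Sep 5; 3 mod 7 = 3, so Sunday + 3 = Wednesday.
2116 mod 7 = 2, so 2116 days after a Wednesday is Wednesday + 2 = Friday.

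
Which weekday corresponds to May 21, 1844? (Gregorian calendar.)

Tuesday

Doomsday rule: the anchor day for the 1800s is Friday. For year 44: 44÷12 = 3 r 8, and 8÷4 = 2, so 3+8+2 = 13.
Friday + 13 ≡ Thursday — that's 1844's doomsday.
In May the doomsday date is May 9.
May 21 is 12 days after May 9; 12 mod 7 = 5, so Thursday + 5 = Tuesday.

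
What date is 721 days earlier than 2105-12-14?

−365 (one year) → Dec 14, 2104 (356 left).
−14 → Nov 30, 2104 (end of Nov, 30 days; 342 left).
−30 → Oct 31, 2104 (end of Oct, 31 days; 312 left).
−31 → Sep 30, 2104 (end of Sep, 30 days; 281 left).
−30 → Aug 31, 2104 (end of Aug, 31 days; 251 left).
−31 → Jul 31, 2104 (end of Jul, 31 days; 220 left).
−31 → Jun 30, 2104 (end of Jun, 30 days; 189 left).
−30 → May 31, 2104 (end of May, 31 days; 159 left).
−31 → Apr 30, 2104 (end of Apr, 30 days; 128 left).
−30 → Mar 31, 2104 (end of Mar, 31 days; 98 left).
−31 → Feb 29, 2104 (end of Feb, 29 days; 67 left).
−29 → Jan 31, 2104 (end of Jan, 31 days; 38 left).
−31 → Dec 31, 2103 (end of Dec, 31 days; 7 left).
−7 → Dec 24, 2103.

December 24, 2103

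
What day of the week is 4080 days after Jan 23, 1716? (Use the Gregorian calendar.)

Wednesday

First find the weekday of Jan 23, 1716. Doomsday rule: the anchor day for the 1700s is Sunday. For year 16: 16÷12 = 1 r 4, and 4÷4 = 1, so 1+4+1 = 6.
Sunday + 6 ≡ Saturday — that's 1716's doomsday.
In January the doomsday date is Jan 4 (1716 is a leap year (divisible by 4)).
Jan 23 is 19 days after Jan 4; 19 mod 7 = 5, so Saturday + 5 = Thursday.
4080 mod 7 = 6, so 4080 days after a Thursday is Thursday + 6 = Wednesday.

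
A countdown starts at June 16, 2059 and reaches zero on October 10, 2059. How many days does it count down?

116

Jun 16, 2059 → Jul 16, 2059: 30 days (June has 30).
Jul 16, 2059 → Aug 16, 2059: 31 days (July has 31).
Aug 16, 2059 → Sep 16, 2059: 31 days (August has 31).
Sep 16, 2059 → Oct 10, 2059: 24 days.
Total: 116 days.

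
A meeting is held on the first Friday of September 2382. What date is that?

September 1, 2382 is a Wednesday.
The first Friday is therefore September 3 (2 days later).

September 3, 2382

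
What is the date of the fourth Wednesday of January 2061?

January 26, 2061

January 1, 2061 is a Saturday.
The first Wednesday is therefore January 5 (4 days later).
The fourth Wednesday is 5 + 3×7 = January 26.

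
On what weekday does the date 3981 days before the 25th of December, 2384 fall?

Thursday

First find the weekday of Dec 25, 2384. Doomsday rule: the anchor day for the 2300s is Wednesday. For year 84: 84÷12 = 7 r 0, and 0÷4 = 0, so 7+0+0 = 7.
Wednesday + 7 ≡ Wednesday — that's 2384's doomsday.
In December the doomsday date is Dec 12.
Dec 25 is 13 days after Dec 12; 13 mod 7 = 6, so Wednesday + 6 = Tuesday.
3981 mod 7 = 5, so 3981 days before a Tuesday is Tuesday − 5 = Thursday.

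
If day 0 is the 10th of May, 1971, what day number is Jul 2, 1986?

May 10, 1971 → May 10, 1972: 366 days (Feb 29, 1972 is in that span).
May 10, 1972 → May 10, 1973: 365 days.
May 10, 1973 → May 10, 1974: 365 days.
May 10, 1974 → May 10, 1975: 365 days.
May 10, 1975 → May 10, 1976: 366 days (Feb 29, 1976 is in that span).
May 10, 1976 → May 10, 1977: 365 days.
May 10, 1977 → May 10, 1978: 365 days.
May 10, 1978 → May 10, 1979: 365 days.
May 10, 1979 → May 10, 1980: 366 days (Feb 29, 1980 is in that span).
May 10, 1980 → May 10, 1981: 365 days.
May 10, 1981 → May 10, 1982: 365 days.
May 10, 1982 → May 10, 1983: 365 days.
May 10, 1983 → May 10, 1984: 366 days (Feb 29, 1984 is in that span).
May 10, 1984 → May 10, 1985: 365 days.
May 10, 1985 → May 10, 1986: 365 days.
May 10, 1986 → Jun 10, 1986: 31 days (May has 31).
Jun 10, 1986 → Jul 2, 1986: 22 days.
Total: 5532 days.

5532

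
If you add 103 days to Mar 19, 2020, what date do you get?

Mar has 31 days: +13 → Apr 1, 2020 (90 left).
Apr has 30 days: +30 → May 1, 2020 (60 left).
May has 31 days: +31 → Jun 1, 2020 (29 left).
+29 → Jun 30, 2020.

June 30, 2020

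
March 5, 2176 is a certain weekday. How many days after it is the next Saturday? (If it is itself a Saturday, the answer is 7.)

4

Mar 5, 2176 is a Tuesday.
From Tuesday to the next Saturday is 4 days.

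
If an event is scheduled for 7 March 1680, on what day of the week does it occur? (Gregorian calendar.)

Thursday

Doomsday rule: the anchor day for the 1600s is Tuesday. For year 80: 80÷12 = 6 r 8, and 8÷4 = 2, so 6+8+2 = 16.
Tuesday + 16 ≡ Thursday — that's 1680's doomsday.
In March the doomsday date is Mar 14.
Mar 7 is 7 days before Mar 14; 7 mod 7 = 0, so Thursday − 0 = Thursday.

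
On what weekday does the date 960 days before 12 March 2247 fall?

Thursday

First find the weekday of Mar 12, 2247. Doomsday rule: the anchor day for the 2200s is Friday. For year 47: 47÷12 = 3 r 11, and 11÷4 = 2, so 3+11+2 = 16.
Friday + 16 ≡ Sunday — that's 2247's doomsday.
In March the doomsday date is Mar 14.
Mar 12 is 2 days before Mar 14; 2 mod 7 = 2, so Sunday − 2 = Friday.
960 mod 7 = 1, so 960 days before a Friday is Friday − 1 = Thursday.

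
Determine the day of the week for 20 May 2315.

Thursday

Doomsday rule: the anchor day for the 2300s is Wednesday. For year 15: 15÷12 = 1 r 3, and 3÷4 = 0, so 1+3+0 = 4.
Wednesday + 4 ≡ Sunday — that's 2315's doomsday.
In May the doomsday date is May 9.
May 20 is 11 days after May 9; 11 mod 7 = 4, so Sunday + 4 = Thursday.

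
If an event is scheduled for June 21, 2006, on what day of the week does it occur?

Doomsday rule: the anchor day for the 2000s is Tuesday. For year 06: 6÷12 = 0 r 6, and 6÷4 = 1, so 0+6+1 = 7.
Tuesday + 7 ≡ Tuesday — that's 2006's doomsday.
In June the doomsday date is Jun 6.
Jun 21 is 15 days after Jun 6; 15 mod 7 = 1, so Tuesday + 1 = Wednesday.

Wednesday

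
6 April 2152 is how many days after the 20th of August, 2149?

960

Aug 20, 2149 → Aug 20, 2150: 365 days.
Aug 20, 2150 → Aug 20, 2151: 365 days.
Aug 20, 2151 → Sep 20, 2151: 31 days (August has 31).
Sep 20, 2151 → Oct 20, 2151: 30 days (September has 30).
Oct 20, 2151 → Nov 20, 2151: 31 days (October has 31).
Nov 20, 2151 → Dec 20, 2151: 30 days (November has 30).
Dec 20, 2151 → Jan 20, 2152: 31 days (December has 31).
Jan 20, 2152 → Feb 20, 2152: 31 days (January has 31).
Feb 20, 2152 → Mar 20, 2152: 29 days (February has 29).
Mar 20, 2152 → Apr 6, 2152: 17 days.
Total: 960 days.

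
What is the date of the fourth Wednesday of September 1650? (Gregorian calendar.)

September 28, 1650

September 1, 1650 is a Thursday.
The first Wednesday is therefore September 7 (6 days later).
The fourth Wednesday is 7 + 3×7 = September 28.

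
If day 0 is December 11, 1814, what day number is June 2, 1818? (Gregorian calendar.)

1269

Dec 11, 1814 → Dec 11, 1815: 365 days.
Dec 11, 1815 → Dec 11, 1816: 366 days (Feb 29, 1816 is in that span).
Dec 11, 1816 → Dec 11, 1817: 365 days.
Dec 11, 1817 → Jan 11, 1818: 31 days (December has 31).
Jan 11, 1818 → Feb 11, 1818: 31 days (January has 31).
Feb 11, 1818 → Mar 11, 1818: 28 days (February has 28).
Mar 11, 1818 → Apr 11, 1818: 31 days (March has 31).
Apr 11, 1818 → May 11, 1818: 30 days (April has 30).
May 11, 1818 → Jun 2, 1818: 22 days.
Total: 1269 days.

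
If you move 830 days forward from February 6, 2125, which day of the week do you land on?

First find the weekday of Feb 6, 2125. Doomsday rule: the anchor day for the 2100s is Sunday. For year 25: 25÷12 = 2 r 1, and 1÷4 = 0, so 2+1+0 = 3.
Sunday + 3 ≡ Wednesday — that's 2125's doomsday.
In February the doomsday date is Feb 28 (2125 is not a leap year).
Feb 6 is 22 days before Feb 28; 22 mod 7 = 1, so Wednesday − 1 = Tuesday.
830 mod 7 = 4, so 830 days after a Tuesday is Tuesday + 4 = Saturday.

Saturday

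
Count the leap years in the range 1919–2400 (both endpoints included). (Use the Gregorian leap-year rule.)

Multiples of 4 in [1919,2400]: 121.
Of those, multiples of 100: 5 (not leap unless ÷400).
Multiples of 400: 2.
Leap years = 121 − 5 + 2 = 118.

118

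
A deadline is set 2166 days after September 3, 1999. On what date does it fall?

August 8, 2005

+366 (one year; includes Feb 29, 2000) → Sep 3, 2000 (1800 left).
+365 (one year) → Sep 3, 2001 (1435 left).
+365 (one year) → Sep 3, 2002 (1070 left).
+365 (one year) → Sep 3, 2003 (705 left).
+366 (one year; includes Feb 29, 2004) → Sep 3, 2004 (339 left).
Sep has 30 days: +28 → Oct 1, 2004 (311 left).
Oct has 31 days: +31 → Nov 1, 2004 (280 left).
Nov has 30 days: +30 → Dec 1, 2004 (250 left).
Dec has 31 days: +31 → Jan 1, 2005 (219 left).
Jan has 31 days: +31 → Feb 1, 2005 (188 left).
Feb has 28 days: +28 → Mar 1, 2005 (160 left).
Mar has 31 days: +31 → Apr 1, 2005 (129 left).
Apr has 30 days: +30 → May 1, 2005 (99 left).
May has 31 days: +31 → Jun 1, 2005 (68 left).
Jun has 30 days: +30 → Jul 1, 2005 (38 left).
Jul has 31 days: +31 → Aug 1, 2005 (7 left).
+7 → Aug 8, 2005.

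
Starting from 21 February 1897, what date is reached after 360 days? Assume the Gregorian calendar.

Feb has 28 days: +8 → Mar 1, 1897 (352 left).
Mar has 31 days: +31 → Apr 1, 1897 (321 left).
Apr has 30 days: +30 → May 1, 1897 (291 left).
May has 31 days: +31 → Jun 1, 1897 (260 left).
Jun has 30 days: +30 → Jul 1, 1897 (230 left).
Jul has 31 days: +31 → Aug 1, 1897 (199 left).
Aug has 31 days: +31 → Sep 1, 1897 (168 left).
Sep has 30 days: +30 → Oct 1, 1897 (138 left).
Oct has 31 days: +31 → Nov 1, 1897 (107 left).
Nov has 30 days: +30 → Dec 1, 1897 (77 left).
Dec has 31 days: +31 → Jan 1, 1898 (46 left).
Jan has 31 days: +31 → Feb 1, 1898 (15 left).
+15 → Feb 16, 1898.

February 16, 1898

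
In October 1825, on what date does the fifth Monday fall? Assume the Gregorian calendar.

October 1, 1825 is a Saturday.
The first Monday is therefore October 3 (2 days later).
The fifth Monday is 3 + 4×7 = October 31.

October 31, 1825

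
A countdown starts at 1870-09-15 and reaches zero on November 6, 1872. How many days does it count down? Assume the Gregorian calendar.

783

Sep 15, 1870 → Sep 15, 1871: 365 days.
Sep 15, 1871 → Sep 15, 1872: 366 days (Feb 29, 1872 is in that span).
Sep 15, 1872 → Oct 15, 1872: 30 days (September has 30).
Oct 15, 1872 → Nov 6, 1872: 22 days.
Total: 783 days.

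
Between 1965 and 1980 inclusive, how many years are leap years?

4

Multiples of 4 in [1965,1980]: 4.
Of those, multiples of 100: 0 (not leap unless ÷400).
Multiples of 400: 0.
Leap years = 4 − 0 + 0 = 4.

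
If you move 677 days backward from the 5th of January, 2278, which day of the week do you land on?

Monday

Jan 5, 2278 is a Saturday.
677 mod 7 = 5, so 677 days before a Saturday is Saturday − 5 = Monday.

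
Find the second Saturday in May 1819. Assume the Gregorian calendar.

May 1, 1819 is a Saturday.
The first Saturday is therefore May 1 (same day).
The second Saturday is 1 + 1×7 = May 8.

May 8, 1819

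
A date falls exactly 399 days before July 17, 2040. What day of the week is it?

Tuesday

First find the weekday of Jul 17, 2040. Doomsday rule: the anchor day for the 2000s is Tuesday. For year 40: 40÷12 = 3 r 4, and 4÷4 = 1, so 3+4+1 = 8.
Tuesday + 8 ≡ Wednesday — that's 2040's doomsday.
In July the doomsday date is Jul 11.
Jul 17 is 6 days after Jul 11; 6 mod 7 = 6, so Wednesday + 6 = Tuesday.
399 mod 7 = 0, so 399 days before a Tuesday is Tuesday − 0 = Tuesday.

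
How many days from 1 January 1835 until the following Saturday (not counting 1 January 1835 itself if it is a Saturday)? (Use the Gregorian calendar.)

Jan 1, 1835 is a Thursday.
From Thursday to the next Saturday is 2 days.

2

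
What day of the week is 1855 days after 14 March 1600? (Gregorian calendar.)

First find the weekday of Mar 14, 1600. Doomsday rule: the anchor day for the 1600s is Tuesday. For year 00: 0÷12 = 0 r 0, and 0÷4 = 0, so 0+0+0 = 0.
Tuesday + 0 ≡ Tuesday — that's 1600's doomsday.
In March the doomsday date is Mar 14.
Mar 14 is the doomsday itself: Tuesday.
1855 mod 7 = 0, so 1855 days after a Tuesday is Tuesday + 0 = Tuesday.

Tuesday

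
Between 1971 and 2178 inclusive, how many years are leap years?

Multiples of 4 in [1971,2178]: 52.
Of those, multiples of 100: 2 (not leap unless ÷400).
Multiples of 400: 1.
Leap years = 52 − 2 + 1 = 51.

51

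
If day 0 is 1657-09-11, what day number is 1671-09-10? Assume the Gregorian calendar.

Sep 11, 1657 → Sep 11, 1658: 365 days.
Sep 11, 1658 → Sep 11, 1659: 365 days.
Sep 11, 1659 → Sep 11, 1660: 366 days (Feb 29, 1660 is in that span).
Sep 11, 1660 → Sep 11, 1661: 365 days.
Sep 11, 1661 → Sep 11, 1662: 365 days.
Sep 11, 1662 → Sep 11, 1663: 365 days.
Sep 11, 1663 → Sep 11, 1664: 366 days (Feb 29, 1664 is in that span).
Sep 11, 1664 → Sep 11, 1665: 365 days.
Sep 11, 1665 → Sep 11, 1666: 365 days.
Sep 11, 1666 → Sep 11, 1667: 365 days.
Sep 11, 1667 → Sep 11, 1668: 366 days (Feb 29, 1668 is in that span).
Sep 11, 1668 → Sep 11, 1669: 365 days.
Sep 11, 1669 → Sep 11, 1670: 365 days.
Sep 11, 1670 → Oct 11, 1670: 30 days (September has 30).
Oct 11, 1670 → Nov 11, 1670: 31 days (October has 31).
Nov 11, 1670 → Dec 11, 1670: 30 days (November has 30).
Dec 11, 1670 → Jan 11, 1671: 31 days (December has 31).
Jan 11, 1671 → Feb 11, 1671: 31 days (January has 31).
Feb 11, 1671 → Mar 11, 1671: 28 days (February has 28).
Mar 11, 1671 → Apr 11, 1671: 31 days (March has 31).
Apr 11, 1671 → May 11, 1671: 30 days (April has 30).
May 11, 1671 → Jun 11, 1671: 31 days (May has 31).
Jun 11, 1671 → Jul 11, 1671: 30 days (June has 30).
Jul 11, 1671 → Aug 11, 1671: 31 days (July has 31).
Aug 11, 1671 → Sep 10, 1671: 30 days.
Total: 5112 days.

5112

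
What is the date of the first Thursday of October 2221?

October 4, 2221

October 1, 2221 is a Monday.
The first Thursday is therefore October 4 (3 days later).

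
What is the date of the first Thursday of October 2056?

October 5, 2056

October 1, 2056 is a Sunday.
The first Thursday is therefore October 5 (4 days later).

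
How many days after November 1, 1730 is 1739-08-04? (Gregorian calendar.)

Nov 1, 1730 → Nov 1, 1731: 365 days.
Nov 1, 1731 → Nov 1, 1732: 366 days (Feb 29, 1732 is in that span).
Nov 1, 1732 → Nov 1, 1733: 365 days.
Nov 1, 1733 → Nov 1, 1734: 365 days.
Nov 1, 1734 → Nov 1, 1735: 365 days.
Nov 1, 1735 → Nov 1, 1736: 366 days (Feb 29, 1736 is in that span).
Nov 1, 1736 → Nov 1, 1737: 365 days.
Nov 1, 1737 → Nov 1, 1738: 365 days.
Nov 1, 1738 → Dec 1, 1738: 30 days (November has 30).
Dec 1, 1738 → Jan 1, 1739: 31 days (December has 31).
Jan 1, 1739 → Feb 1, 1739: 31 days (January has 31).
Feb 1, 1739 → Mar 1, 1739: 28 days (February has 28).
Mar 1, 1739 → Apr 1, 1739: 31 days (March has 31).
Apr 1, 1739 → May 1, 1739: 30 days (April has 30).
May 1, 1739 → Jun 1, 1739: 31 days (May has 31).
Jun 1, 1739 → Jul 1, 1739: 30 days (June has 30).
Jul 1, 1739 → Aug 1, 1739: 31 days (July has 31).
Aug 1, 1739 → Aug 4, 1739: 3 days.
Total: 3198 days.

3198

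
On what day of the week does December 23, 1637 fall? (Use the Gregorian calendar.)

Wednesday

Doomsday rule: the anchor day for the 1600s is Tuesday. For year 37: 37÷12 = 3 r 1, and 1÷4 = 0, so 3+1+0 = 4.
Tuesday + 4 ≡ Saturday — that's 1637's doomsday.
In December the doomsday date is Dec 12.
Dec 23 is 11 days after Dec 12; 11 mod 7 = 4, so Saturday + 4 = Wednesday.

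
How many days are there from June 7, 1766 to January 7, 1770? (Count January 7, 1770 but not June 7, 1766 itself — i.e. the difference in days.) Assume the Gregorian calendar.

1310

Jun 7, 1766 → Jun 7, 1767: 365 days.
Jun 7, 1767 → Jun 7, 1768: 366 days (Feb 29, 1768 is in that span).
Jun 7, 1768 → Jun 7, 1769: 365 days.
Jun 7, 1769 → Jul 7, 1769: 30 days (June has 30).
Jul 7, 1769 → Aug 7, 1769: 31 days (July has 31).
Aug 7, 1769 → Sep 7, 1769: 31 days (August has 31).
Sep 7, 1769 → Oct 7, 1769: 30 days (September has 30).
Oct 7, 1769 → Nov 7, 1769: 31 days (October has 31).
Nov 7, 1769 → Dec 7, 1769: 30 days (November has 30).
Dec 7, 1769 → Jan 7, 1770: 31 days.
Total: 1310 days.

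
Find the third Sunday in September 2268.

September 20, 2268

September 1, 2268 is a Tuesday.
The first Sunday is therefore September 6 (5 days later).
The third Sunday is 6 + 2×7 = September 20.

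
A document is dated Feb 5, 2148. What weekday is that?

Doomsday rule: the anchor day for the 2100s is Sunday. For year 48: 48÷12 = 4 r 0, and 0÷4 = 0, so 4+0+0 = 4.
Sunday + 4 ≡ Thursday — that's 2148's doomsday.
In February the doomsday date is Feb 29 (2148 is a leap year (divisible by 4)).
Feb 5 is 24 days before Feb 29; 24 mod 7 = 3, so Thursday − 3 = Monday.

Monday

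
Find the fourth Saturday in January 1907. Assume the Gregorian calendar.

January 26, 1907

January 1, 1907 is a Tuesday.
The first Saturday is therefore January 5 (4 days later).
The fourth Saturday is 5 + 3×7 = January 26.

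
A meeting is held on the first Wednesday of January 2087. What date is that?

January 1, 2087 is a Wednesday.
The first Wednesday is therefore January 1 (same day).

January 1, 2087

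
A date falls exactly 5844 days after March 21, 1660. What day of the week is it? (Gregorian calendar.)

Mar 21, 1660 is a Sunday.
5844 mod 7 = 6, so 5844 days after a Sunday is Sunday + 6 = Saturday.

Saturday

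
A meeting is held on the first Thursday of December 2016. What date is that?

December 1, 2016 is a Thursday.
The first Thursday is therefore December 1 (same day).

December 1, 2016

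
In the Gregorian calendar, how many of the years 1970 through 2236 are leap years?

65

Multiples of 4 in [1970,2236]: 67.
Of those, multiples of 100: 3 (not leap unless ÷400).
Multiples of 400: 1.
Leap years = 67 − 3 + 1 = 65.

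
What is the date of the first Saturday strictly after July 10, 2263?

July 11, 2263

Jul 10, 2263 is a Friday.
From Friday to the next Saturday is 1 day.
Jul 10, 2263 + 1 = Jul 11, 2263.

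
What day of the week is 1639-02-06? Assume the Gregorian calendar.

Sunday

Doomsday rule: the anchor day for the 1600s is Tuesday. For year 39: 39÷12 = 3 r 3, and 3÷4 = 0, so 3+3+0 = 6.
Tuesday + 6 ≡ Monday — that's 1639's doomsday.
In February the doomsday date is Feb 28 (1639 is not a leap year).
Feb 6 is 22 days before Feb 28; 22 mod 7 = 1, so Monday − 1 = Sunday.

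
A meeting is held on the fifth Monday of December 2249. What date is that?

December 31, 2249

December 1, 2249 is a Saturday.
The first Monday is therefore December 3 (2 days later).
The fifth Monday is 3 + 4×7 = December 31.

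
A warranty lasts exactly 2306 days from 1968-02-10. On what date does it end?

June 4, 1974

+366 (one year; includes Feb 29, 1968) → Feb 10, 1969 (1940 left).
+365 (one year) → Feb 10, 1970 (1575 left).
+365 (one year) → Feb 10, 1971 (1210 left).
+365 (one year) → Feb 10, 1972 (845 left).
+366 (one year; includes Feb 29, 1972) → Feb 10, 1973 (479 left).
+365 (one year) → Feb 10, 1974 (114 left).
Feb has 28 days: +19 → Mar 1, 1974 (95 left).
Mar has 31 days: +31 → Apr 1, 1974 (64 left).
Apr has 30 days: +30 → May 1, 1974 (34 left).
May has 31 days: +31 → Jun 1, 1974 (3 left).
+3 → Jun 4, 1974.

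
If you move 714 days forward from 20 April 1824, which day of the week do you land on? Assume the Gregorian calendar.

First find the weekday of Apr 20, 1824. Doomsday rule: the anchor day for the 1800s is Friday. For year 24: 24÷12 = 2 r 0, and 0÷4 = 0, so 2+0+0 = 2.
Friday + 2 ≡ Sunday — that's 1824's doomsday.
In April the doomsday date is Apr 4.
Apr 20 is 16 days after Apr 4; 16 mod 7 = 2, so Sunday + 2 = Tuesday.
714 mod 7 = 0, so 714 days after a Tuesday is Tuesday + 0 = Tuesday.

Tuesday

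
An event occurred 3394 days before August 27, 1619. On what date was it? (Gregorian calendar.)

May 12, 1610

−365 (one year) → Aug 27, 1618 (3029 left).
−365 (one year) → Aug 27, 1617 (2664 left).
−365 (one year) → Aug 27, 1616 (2299 left).
−366 (one year; includes Feb 29, 1616) → Aug 27, 1615 (1933 left).
−365 (one year) → Aug 27, 1614 (1568 left).
−365 (one year) → Aug 27, 1613 (1203 left).
−365 (one year) → Aug 27, 1612 (838 left).
−366 (one year; includes Feb 29, 1612) → Aug 27, 1611 (472 left).
−365 (one year) → Aug 27, 1610 (107 left).
−27 → Jul 31, 1610 (end of Jul, 31 days; 80 left).
−31 → Jun 30, 1610 (end of Jun, 30 days; 49 left).
−30 → May 31, 1610 (end of May, 31 days; 19 left).
−19 → May 12, 1610.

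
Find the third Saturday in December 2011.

December 1, 2011 is a Thursday.
The first Saturday is therefore December 3 (2 days later).
The third Saturday is 3 + 2×7 = December 17.

December 17, 2011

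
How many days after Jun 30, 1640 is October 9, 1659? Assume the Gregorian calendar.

Jun 30, 1640 → Jun 30, 1641: 365 days.
Jun 30, 1641 → Jun 30, 1642: 365 days.
Jun 30, 1642 → Jun 30, 1643: 365 days.
Jun 30, 1643 → Jun 30, 1644: 366 days (Feb 29, 1644 is in that span).
Jun 30, 1644 → Jun 30, 1645: 365 days.
Jun 30, 1645 → Jun 30, 1646: 365 days.
Jun 30, 1646 → Jun 30, 1647: 365 days.
Jun 30, 1647 → Jun 30, 1648: 366 days (Feb 29, 1648 is in that span).
Jun 30, 1648 → Jun 30, 1649: 365 days.
Jun 30, 1649 → Jun 30, 1650: 365 days.
Jun 30, 1650 → Jun 30, 1651: 365 days.
Jun 30, 1651 → Jun 30, 1652: 366 days (Feb 29, 1652 is in that span).
Jun 30, 1652 → Jun 30, 1653: 365 days.
Jun 30, 1653 → Jun 30, 1654: 365 days.
Jun 30, 1654 → Jun 30, 1655: 365 days.
Jun 30, 1655 → Jun 30, 1656: 366 days (Feb 29, 1656 is in that span).
Jun 30, 1656 → Jun 30, 1657: 365 days.
Jun 30, 1657 → Jun 30, 1658: 365 days.
Jun 30, 1658 → Jun 30, 1659: 365 days.
Jun 30, 1659 → Jul 30, 1659: 30 days (June has 30).
Jul 30, 1659 → Aug 30, 1659: 31 days (July has 31).
Aug 30, 1659 → Sep 30, 1659: 31 days (August has 31).
Sep 30, 1659 → Oct 9, 1659: 9 days.
Total: 7040 days.

7040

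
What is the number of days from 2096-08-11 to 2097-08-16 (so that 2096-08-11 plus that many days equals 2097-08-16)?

370

Aug 11, 2096 → Sep 11, 2096: 31 days (August has 31).
Sep 11, 2096 → Oct 11, 2096: 30 days (September has 30).
Oct 11, 2096 → Nov 11, 2096: 31 days (October has 31).
Nov 11, 2096 → Dec 11, 2096: 30 days (November has 30).
Dec 11, 2096 → Jan 11, 2097: 31 days (December has 31).
Jan 11, 2097 → Feb 11, 2097: 31 days (January has 31).
Feb 11, 2097 → Mar 11, 2097: 28 days (February has 28).
Mar 11, 2097 → Apr 11, 2097: 31 days (March has 31).
Apr 11, 2097 → May 11, 2097: 30 days (April has 30).
May 11, 2097 → Jun 11, 2097: 31 days (May has 31).
Jun 11, 2097 → Jul 11, 2097: 30 days (June has 30).
Jul 11, 2097 → Aug 11, 2097: 31 days (July has 31).
Aug 11, 2097 → Aug 16, 2097: 5 days.
Total: 370 days.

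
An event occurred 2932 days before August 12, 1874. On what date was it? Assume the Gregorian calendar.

−365 (one year) → Aug 12, 1873 (2567 left).
−365 (one year) → Aug 12, 1872 (2202 left).
−366 (one year; includes Feb 29, 1872) → Aug 12, 1871 (1836 left).
−365 (one year) → Aug 12, 1870 (1471 left).
−365 (one year) → Aug 12, 1869 (1106 left).
−365 (one year) → Aug 12, 1868 (741 left).
−366 (one year; includes Feb 29, 1868) → Aug 12, 1867 (375 left).
−12 → Jul 31, 1867 (end of Jul, 31 days; 363 left).
−31 → Jun 30, 1867 (end of Jun, 30 days; 332 left).
−30 → May 31, 1867 (end of May, 31 days; 302 left).
−31 → Apr 30, 1867 (end of Apr, 30 days; 271 left).
−30 → Mar 31, 1867 (end of Mar, 31 days; 241 left).
−31 → Feb 28, 1867 (end of Feb, 28 days; 210 left).
−28 → Jan 31, 1867 (end of Jan, 31 days; 182 left).
−31 → Dec 31, 1866 (end of Dec, 31 days; 151 left).
−31 → Nov 30, 1866 (end of Nov, 30 days; 120 left).
−30 → Oct 31, 1866 (end of Oct, 31 days; 90 left).
−31 → Sep 30, 1866 (end of Sep, 30 days; 59 left).
−30 → Aug 31, 1866 (end of Aug, 31 days; 29 left).
−29 → Aug 2, 1866.

August 2, 1866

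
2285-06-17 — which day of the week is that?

Doomsday rule: the anchor day for the 2200s is Friday. For year 85: 85÷12 = 7 r 1, and 1÷4 = 0, so 7+1+0 = 8.
Friday + 8 ≡ Saturday — that's 2285's doomsday.
In June the doomsday date is Jun 6.
Jun 17 is 11 days after Jun 6; 11 mod 7 = 4, so Saturday + 4 = Wednesday.

Wednesday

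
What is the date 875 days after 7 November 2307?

+366 (one year; includes Feb 29, 2308) → Nov 7, 2308 (509 left).
+365 (one year) → Nov 7, 2309 (144 left).
Nov has 30 days: +24 → Dec 1, 2309 (120 left).
Dec has 31 days: +31 → Jan 1, 2310 (89 left).
Jan has 31 days: +31 → Feb 1, 2310 (58 left).
Feb has 28 days: +28 → Mar 1, 2310 (30 left).
+30 → Mar 31, 2310.

March 31, 2310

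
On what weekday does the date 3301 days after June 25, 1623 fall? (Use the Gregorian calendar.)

Thursday

First find the weekday of Jun 25, 1623. Doomsday rule: the anchor day for the 1600s is Tuesday. For year 23: 23÷12 = 1 r 11, and 11÷4 = 2, so 1+11+2 = 14.
Tuesday + 14 ≡ Tuesday — that's 1623's doomsday.
In June the doomsday date is Jun 6.
Jun 25 is 19 days after Jun 6; 19 mod 7 = 5, so Tuesday + 5 = Sunday.
3301 mod 7 = 4, so 3301 days after a Sunday is Sunday + 4 = Thursday.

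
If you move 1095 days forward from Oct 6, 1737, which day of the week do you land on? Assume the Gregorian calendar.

Wednesday

Oct 6, 1737 is a Sunday.
1095 mod 7 = 3, so 1095 days after a Sunday is Sunday + 3 = Wednesday.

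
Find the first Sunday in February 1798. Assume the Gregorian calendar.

February 4, 1798

February 1, 1798 is a Thursday.
The first Sunday is therefore February 4 (3 days later).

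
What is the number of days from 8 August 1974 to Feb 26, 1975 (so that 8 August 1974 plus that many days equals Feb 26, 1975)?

202

Aug 8, 1974 → Sep 8, 1974: 31 days (August has 31).
Sep 8, 1974 → Oct 8, 1974: 30 days (September has 30).
Oct 8, 1974 → Nov 8, 1974: 31 days (October has 31).
Nov 8, 1974 → Dec 8, 1974: 30 days (November has 30).
Dec 8, 1974 → Jan 8, 1975: 31 days (December has 31).
Jan 8, 1975 → Feb 8, 1975: 31 days (January has 31).
Feb 8, 1975 → Feb 26, 1975: 18 days.
Total: 202 days.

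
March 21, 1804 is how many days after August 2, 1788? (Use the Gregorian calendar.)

5709

Aug 2, 1788 → Aug 2, 1789: 365 days.
Aug 2, 1789 → Aug 2, 1790: 365 days.
Aug 2, 1790 → Aug 2, 1791: 365 days.
Aug 2, 1791 → Aug 2, 1792: 366 days (Feb 29, 1792 is in that span).
Aug 2, 1792 → Aug 2, 1793: 365 days.
Aug 2, 1793 → Aug 2, 1794: 365 days.
Aug 2, 1794 → Aug 2, 1795: 365 days.
Aug 2, 1795 → Aug 2, 1796: 366 days (Feb 29, 1796 is in that span).
Aug 2, 1796 → Aug 2, 1797: 365 days.
Aug 2, 1797 → Aug 2, 1798: 365 days.
Aug 2, 1798 → Aug 2, 1799: 365 days.
Aug 2, 1799 → Aug 2, 1800: 365 days.
Aug 2, 1800 → Aug 2, 1801: 365 days.
Aug 2, 1801 → Aug 2, 1802: 365 days.
Aug 2, 1802 → Aug 2, 1803: 365 days.
Aug 2, 1803 → Sep 2, 1803: 31 days (August has 31).
Sep 2, 1803 → Oct 2, 1803: 30 days (September has 30).
Oct 2, 1803 → Nov 2, 1803: 31 days (October has 31).
Nov 2, 1803 → Dec 2, 1803: 30 days (November has 30).
Dec 2, 1803 → Jan 2, 1804: 31 days (December has 31).
Jan 2, 1804 → Feb 2, 1804: 31 days (January has 31).
Feb 2, 1804 → Mar 2, 1804: 29 days (February has 29).
Mar 2, 1804 → Mar 21, 1804: 19 days.
Total: 5709 days.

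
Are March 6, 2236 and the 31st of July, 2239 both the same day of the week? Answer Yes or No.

From Mar 6, 2236 to Jul 31, 2239 is 1242 days.
1242 mod 7 = 3, so they are different weekdays.
(Mar 6, 2236 is a Sunday; Jul 31, 2239 is a Wednesday.)

No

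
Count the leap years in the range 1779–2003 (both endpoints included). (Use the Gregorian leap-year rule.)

54

Multiples of 4 in [1779,2003]: 56.
Of those, multiples of 100: 3 (not leap unless ÷400).
Multiples of 400: 1.
Leap years = 56 − 3 + 1 = 54.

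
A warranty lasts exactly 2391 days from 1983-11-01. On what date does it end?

+366 (one year; includes Feb 29, 1984) → Nov 1, 1984 (2025 left).
+365 (one year) → Nov 1, 1985 (1660 left).
+365 (one year) → Nov 1, 1986 (1295 left).
+365 (one year) → Nov 1, 1987 (930 left).
+366 (one year; includes Feb 29, 1988) → Nov 1, 1988 (564 left).
+365 (one year) → Nov 1, 1989 (199 left).
Nov has 30 days: +30 → Dec 1, 1989 (169 left).
Dec has 31 days: +31 → Jan 1, 1990 (138 left).
Jan has 31 days: +31 → Feb 1, 1990 (107 left).
Feb has 28 days: +28 → Mar 1, 1990 (79 left).
Mar has 31 days: +31 → Apr 1, 1990 (48 left).
Apr has 30 days: +30 → May 1, 1990 (18 left).
+18 → May 19, 1990.

May 19, 1990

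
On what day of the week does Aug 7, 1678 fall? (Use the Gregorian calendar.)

Sunday

Doomsday rule: the anchor day for the 1600s is Tuesday. For year 78: 78÷12 = 6 r 6, and 6÷4 = 1, so 6+6+1 = 13.
Tuesday + 13 ≡ Monday — that's 1678's doomsday.
In August the doomsday date is Aug 8.
Aug 7 is 1 day before Aug 8; 1 mod 7 = 1, so Monday − 1 = Sunday.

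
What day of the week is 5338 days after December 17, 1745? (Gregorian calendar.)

Dec 17, 1745 is a Friday.
5338 mod 7 = 4, so 5338 days after a Friday is Friday + 4 = Tuesday.

Tuesday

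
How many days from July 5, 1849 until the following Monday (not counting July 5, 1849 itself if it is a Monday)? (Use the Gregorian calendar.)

4

Jul 5, 1849 is a Thursday.
From Thursday to the next Monday is 4 days.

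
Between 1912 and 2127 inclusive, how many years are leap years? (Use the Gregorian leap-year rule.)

53

Multiples of 4 in [1912,2127]: 54.
Of those, multiples of 100: 2 (not leap unless ÷400).
Multiples of 400: 1.
Leap years = 54 − 2 + 1 = 53.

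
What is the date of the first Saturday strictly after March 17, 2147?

Mar 17, 2147 is a Friday.
From Friday to the next Saturday is 1 day.
Mar 17, 2147 + 1 = Mar 18, 2147.

March 18, 2147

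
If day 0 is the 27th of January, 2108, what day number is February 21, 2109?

Jan 27, 2108 → Feb 27, 2108: 31 days (January has 31).
Feb 27, 2108 → Mar 27, 2108: 29 days (February has 29).
Mar 27, 2108 → Apr 27, 2108: 31 days (March has 31).
Apr 27, 2108 → May 27, 2108: 30 days (April has 30).
May 27, 2108 → Jun 27, 2108: 31 days (May has 31).
Jun 27, 2108 → Jul 27, 2108: 30 days (June has 30).
Jul 27, 2108 → Aug 27, 2108: 31 days (July has 31).
Aug 27, 2108 → Sep 27, 2108: 31 days (August has 31).
Sep 27, 2108 → Oct 27, 2108: 30 days (September has 30).
Oct 27, 2108 → Nov 27, 2108: 31 days (October has 31).
Nov 27, 2108 → Dec 27, 2108: 30 days (November has 30).
Dec 27, 2108 → Jan 27, 2109: 31 days (December has 31).
Jan 27, 2109 → Feb 21, 2109: 25 days.
Total: 391 days.

391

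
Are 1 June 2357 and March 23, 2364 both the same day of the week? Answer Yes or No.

No

From Jun 1, 2357 to Mar 23, 2364 is 2487 days.
2487 mod 7 = 2, so they are different weekdays.
(Jun 1, 2357 is a Saturday; Mar 23, 2364 is a Monday.)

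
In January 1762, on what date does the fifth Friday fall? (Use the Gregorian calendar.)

January 29, 1762

January 1, 1762 is a Friday.
The first Friday is therefore January 1 (same day).
The fifth Friday is 1 + 4×7 = January 29.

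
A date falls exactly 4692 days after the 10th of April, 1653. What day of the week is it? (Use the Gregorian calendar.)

First find the weekday of Apr 10, 1653. Doomsday rule: the anchor day for the 1600s is Tuesday. For year 53: 53÷12 = 4 r 5, and 5÷4 = 1, so 4+5+1 = 10.
Tuesday + 10 ≡ Friday — that's 1653's doomsday.
In April the doomsday date is Apr 4.
Apr 10 is 6 days after Apr 4; 6 mod 7 = 6, so Friday + 6 = Thursday.
4692 mod 7 = 2, so 4692 days after a Thursday is Thursday + 2 = Saturday.

Saturday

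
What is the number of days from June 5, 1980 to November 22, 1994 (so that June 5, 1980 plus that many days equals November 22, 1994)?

Jun 5, 1980 → Jun 5, 1981: 365 days.
Jun 5, 1981 → Jun 5, 1982: 365 days.
Jun 5, 1982 → Jun 5, 1983: 365 days.
Jun 5, 1983 → Jun 5, 1984: 366 days (Feb 29, 1984 is in that span).
Jun 5, 1984 → Jun 5, 1985: 365 days.
Jun 5, 1985 → Jun 5, 1986: 365 days.
Jun 5, 1986 → Jun 5, 1987: 365 days.
Jun 5, 1987 → Jun 5, 1988: 366 days (Feb 29, 1988 is in that span).
Jun 5, 1988 → Jun 5, 1989: 365 days.
Jun 5, 1989 → Jun 5, 1990: 365 days.
Jun 5, 1990 → Jun 5, 1991: 365 days.
Jun 5, 1991 → Jun 5, 1992: 366 days (Feb 29, 1992 is in that span).
Jun 5, 1992 → Jun 5, 1993: 365 days.
Jun 5, 1993 → Jun 5, 1994: 365 days.
Jun 5, 1994 → Jul 5, 1994: 30 days (June has 30).
Jul 5, 1994 → Aug 5, 1994: 31 days (July has 31).
Aug 5, 1994 → Sep 5, 1994: 31 days (August has 31).
Sep 5, 1994 → Oct 5, 1994: 30 days (September has 30).
Oct 5, 1994 → Nov 5, 1994: 31 days (October has 31).
Nov 5, 1994 → Nov 22, 1994: 17 days.
Total: 5283 days.

5283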